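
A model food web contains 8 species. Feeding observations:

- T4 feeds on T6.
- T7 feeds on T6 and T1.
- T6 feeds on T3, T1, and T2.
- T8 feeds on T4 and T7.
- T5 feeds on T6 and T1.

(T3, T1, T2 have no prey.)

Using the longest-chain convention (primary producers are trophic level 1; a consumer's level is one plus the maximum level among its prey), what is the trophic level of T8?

Trophic level 4

T3 is a producer → level 1.
T6 eats T3 (level 1); other prey at levels: T1 1, T2 1 → level 2.
T4 eats T6 → level 3.
T8 eats T4 (level 3); other prey at levels: T7 3 → level 4.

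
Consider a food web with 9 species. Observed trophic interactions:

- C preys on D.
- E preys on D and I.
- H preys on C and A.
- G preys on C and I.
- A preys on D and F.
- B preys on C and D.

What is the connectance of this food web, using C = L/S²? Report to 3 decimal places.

The web has S = 9 species and L = 11 feeding links.
C = L / S² = 11 / 81 = 0.1358 ≈ 0.136.

C = 0.136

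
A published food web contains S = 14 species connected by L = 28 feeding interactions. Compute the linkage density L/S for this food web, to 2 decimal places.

There are L = 28 links among S = 14 species.
L/S = 28/14 = 2.0000 ≈ 2.00.

L/S = 2.00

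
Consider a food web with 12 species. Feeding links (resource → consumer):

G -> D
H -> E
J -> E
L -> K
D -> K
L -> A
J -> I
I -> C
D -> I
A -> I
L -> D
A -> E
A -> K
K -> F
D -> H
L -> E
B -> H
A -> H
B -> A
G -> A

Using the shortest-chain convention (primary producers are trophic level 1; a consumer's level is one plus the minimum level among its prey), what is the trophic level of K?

L is a producer → level 1.
K eats L → level 2.

Trophic level 2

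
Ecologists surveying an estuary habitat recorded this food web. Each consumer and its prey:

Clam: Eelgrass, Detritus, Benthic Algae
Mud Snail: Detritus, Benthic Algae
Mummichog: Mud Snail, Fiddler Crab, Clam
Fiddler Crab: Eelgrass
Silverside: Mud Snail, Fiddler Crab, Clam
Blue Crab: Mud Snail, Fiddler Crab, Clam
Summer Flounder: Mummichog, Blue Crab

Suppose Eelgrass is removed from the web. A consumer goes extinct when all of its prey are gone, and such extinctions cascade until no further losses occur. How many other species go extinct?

1

Remove Eelgrass.
Round 1: Fiddler Crab (all prey gone) → extinct.
No further losses. Total secondary extinctions: 1.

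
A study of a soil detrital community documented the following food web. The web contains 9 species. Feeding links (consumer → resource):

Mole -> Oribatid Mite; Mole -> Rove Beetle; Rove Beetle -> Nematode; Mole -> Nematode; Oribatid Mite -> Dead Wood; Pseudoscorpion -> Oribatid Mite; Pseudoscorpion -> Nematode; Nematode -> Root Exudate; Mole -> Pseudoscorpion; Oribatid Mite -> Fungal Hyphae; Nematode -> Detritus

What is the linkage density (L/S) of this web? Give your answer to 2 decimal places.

L/S = 1.22

There are L = 11 links among S = 9 species.
L/S = 11/9 = 1.2222 ≈ 1.22.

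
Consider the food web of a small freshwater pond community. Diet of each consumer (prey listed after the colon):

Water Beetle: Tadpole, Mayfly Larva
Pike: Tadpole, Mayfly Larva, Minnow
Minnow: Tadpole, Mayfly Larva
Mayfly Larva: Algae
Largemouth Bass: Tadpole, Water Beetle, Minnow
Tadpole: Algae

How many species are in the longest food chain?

One longest chain: Algae → Tadpole → Water Beetle → Largemouth Bass.
It has 4 species and 3 links.

4 species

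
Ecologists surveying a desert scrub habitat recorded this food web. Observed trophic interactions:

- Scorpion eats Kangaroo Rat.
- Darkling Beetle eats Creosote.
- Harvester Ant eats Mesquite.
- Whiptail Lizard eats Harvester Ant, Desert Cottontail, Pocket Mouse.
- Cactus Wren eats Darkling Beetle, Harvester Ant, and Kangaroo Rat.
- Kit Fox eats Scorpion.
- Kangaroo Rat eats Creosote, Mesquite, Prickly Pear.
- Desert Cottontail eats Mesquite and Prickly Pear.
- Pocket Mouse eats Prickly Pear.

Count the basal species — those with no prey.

3

Basal species (no prey listed): Prickly Pear, Creosote, Mesquite.
Count: 3.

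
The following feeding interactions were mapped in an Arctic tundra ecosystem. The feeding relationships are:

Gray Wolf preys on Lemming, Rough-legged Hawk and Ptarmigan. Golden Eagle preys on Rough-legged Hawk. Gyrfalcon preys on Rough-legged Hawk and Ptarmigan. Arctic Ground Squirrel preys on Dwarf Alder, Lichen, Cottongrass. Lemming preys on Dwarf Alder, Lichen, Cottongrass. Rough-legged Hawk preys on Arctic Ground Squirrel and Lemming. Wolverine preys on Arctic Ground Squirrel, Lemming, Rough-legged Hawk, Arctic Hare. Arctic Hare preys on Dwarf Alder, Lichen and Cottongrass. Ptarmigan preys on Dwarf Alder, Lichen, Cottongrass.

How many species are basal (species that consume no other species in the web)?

3

Basal species (no prey listed): Lichen, Dwarf Alder, Cottongrass.
Count: 3.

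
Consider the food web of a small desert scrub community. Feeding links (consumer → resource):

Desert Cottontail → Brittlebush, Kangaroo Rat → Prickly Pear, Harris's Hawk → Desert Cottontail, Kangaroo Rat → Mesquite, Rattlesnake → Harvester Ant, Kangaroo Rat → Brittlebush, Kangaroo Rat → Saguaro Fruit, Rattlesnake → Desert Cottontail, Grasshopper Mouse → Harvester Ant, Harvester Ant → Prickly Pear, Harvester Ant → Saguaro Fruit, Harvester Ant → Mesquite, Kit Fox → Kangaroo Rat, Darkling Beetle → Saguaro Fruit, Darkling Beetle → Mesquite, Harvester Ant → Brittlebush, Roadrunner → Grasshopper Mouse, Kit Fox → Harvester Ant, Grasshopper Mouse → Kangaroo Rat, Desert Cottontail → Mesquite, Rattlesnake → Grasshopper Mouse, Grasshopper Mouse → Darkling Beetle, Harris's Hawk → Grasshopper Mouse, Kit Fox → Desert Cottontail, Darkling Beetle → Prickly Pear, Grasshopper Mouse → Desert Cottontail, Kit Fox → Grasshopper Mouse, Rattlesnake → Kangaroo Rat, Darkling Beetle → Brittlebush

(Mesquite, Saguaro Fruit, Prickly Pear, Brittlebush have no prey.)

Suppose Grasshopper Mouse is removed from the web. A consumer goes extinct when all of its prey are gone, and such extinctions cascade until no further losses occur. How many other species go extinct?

1

Remove Grasshopper Mouse.
Round 1: Roadrunner (all prey gone) → extinct.
No further losses. Total secondary extinctions: 1.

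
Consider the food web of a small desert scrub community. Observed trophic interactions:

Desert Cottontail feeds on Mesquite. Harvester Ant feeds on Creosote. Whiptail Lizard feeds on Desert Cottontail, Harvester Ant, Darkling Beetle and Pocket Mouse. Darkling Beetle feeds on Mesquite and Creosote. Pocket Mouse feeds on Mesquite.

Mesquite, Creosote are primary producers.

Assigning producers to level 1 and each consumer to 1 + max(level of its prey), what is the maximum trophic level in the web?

3

Producers (level 1): Mesquite, Creosote.
Creosote → Harvester Ant → Whiptail Lizard gives Whiptail Lizard level 3.
No species has a prey at level 3, so no species reaches level 4.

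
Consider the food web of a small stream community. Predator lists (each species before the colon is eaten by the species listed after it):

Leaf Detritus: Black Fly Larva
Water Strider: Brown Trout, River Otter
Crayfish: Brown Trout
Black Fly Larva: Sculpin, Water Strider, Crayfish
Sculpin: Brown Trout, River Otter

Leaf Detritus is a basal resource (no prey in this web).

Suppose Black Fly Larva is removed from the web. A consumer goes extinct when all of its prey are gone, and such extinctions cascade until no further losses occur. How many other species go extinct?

5

Remove Black Fly Larva.
Round 1: Sculpin (all prey gone), Water Strider (all prey gone), Crayfish (all prey gone) → extinct.
Round 2: Brown Trout (all prey gone), River Otter (all prey gone) → extinct.
No further losses. Total secondary extinctions: 5.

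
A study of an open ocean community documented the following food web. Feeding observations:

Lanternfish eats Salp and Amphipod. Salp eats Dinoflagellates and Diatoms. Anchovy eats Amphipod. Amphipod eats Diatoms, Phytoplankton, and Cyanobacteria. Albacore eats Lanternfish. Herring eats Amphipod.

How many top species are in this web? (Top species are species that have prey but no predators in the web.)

Top species (has prey, but nothing eats it): Herring, Anchovy, Albacore.
Count: 3.

3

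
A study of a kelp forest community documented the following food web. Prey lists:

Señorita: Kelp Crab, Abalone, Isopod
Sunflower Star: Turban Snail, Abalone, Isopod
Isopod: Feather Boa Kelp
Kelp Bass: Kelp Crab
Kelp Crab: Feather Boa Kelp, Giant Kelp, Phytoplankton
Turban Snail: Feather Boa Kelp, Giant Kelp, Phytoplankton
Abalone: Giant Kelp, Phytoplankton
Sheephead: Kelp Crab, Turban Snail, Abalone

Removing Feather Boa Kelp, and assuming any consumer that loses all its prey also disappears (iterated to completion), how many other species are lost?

Remove Feather Boa Kelp.
Round 1: Isopod (all prey gone) → extinct.
No further losses. Total secondary extinctions: 1.

1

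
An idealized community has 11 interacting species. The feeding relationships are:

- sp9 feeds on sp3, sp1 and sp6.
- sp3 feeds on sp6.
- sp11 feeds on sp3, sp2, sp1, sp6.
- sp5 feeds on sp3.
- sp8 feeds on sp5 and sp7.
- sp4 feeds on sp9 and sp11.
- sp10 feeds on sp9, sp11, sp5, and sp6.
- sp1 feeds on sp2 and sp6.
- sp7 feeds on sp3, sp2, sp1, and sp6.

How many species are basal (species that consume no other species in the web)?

2

Basal species (no prey listed): sp6, sp2.
Count: 2.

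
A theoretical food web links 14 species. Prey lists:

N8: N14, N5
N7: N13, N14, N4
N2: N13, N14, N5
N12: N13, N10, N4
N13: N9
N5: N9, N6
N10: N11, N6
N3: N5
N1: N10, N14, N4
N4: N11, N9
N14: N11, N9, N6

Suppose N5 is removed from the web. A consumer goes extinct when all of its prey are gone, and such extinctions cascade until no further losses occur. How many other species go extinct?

1

Remove N5.
Round 1: N3 (all prey gone) → extinct.
No further losses. Total secondary extinctions: 1.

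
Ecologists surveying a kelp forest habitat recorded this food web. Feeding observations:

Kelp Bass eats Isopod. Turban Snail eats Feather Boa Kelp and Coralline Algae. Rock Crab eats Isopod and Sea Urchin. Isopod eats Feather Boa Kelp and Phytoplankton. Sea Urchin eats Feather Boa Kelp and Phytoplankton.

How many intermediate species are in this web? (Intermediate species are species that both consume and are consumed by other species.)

Intermediate species (has both prey and predators): Isopod, Sea Urchin.
Count: 2.

2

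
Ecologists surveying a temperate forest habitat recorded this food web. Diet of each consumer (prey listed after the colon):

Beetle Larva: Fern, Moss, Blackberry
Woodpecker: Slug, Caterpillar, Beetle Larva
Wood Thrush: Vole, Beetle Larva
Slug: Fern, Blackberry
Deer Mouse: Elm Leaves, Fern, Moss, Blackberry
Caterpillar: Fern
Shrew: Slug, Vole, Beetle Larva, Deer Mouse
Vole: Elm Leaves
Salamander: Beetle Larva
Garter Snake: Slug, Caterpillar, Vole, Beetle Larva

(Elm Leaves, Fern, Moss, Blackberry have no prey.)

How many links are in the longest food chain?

One longest chain: Elm Leaves → Vole → Wood Thrush.
It has 3 species and 2 links.

2 links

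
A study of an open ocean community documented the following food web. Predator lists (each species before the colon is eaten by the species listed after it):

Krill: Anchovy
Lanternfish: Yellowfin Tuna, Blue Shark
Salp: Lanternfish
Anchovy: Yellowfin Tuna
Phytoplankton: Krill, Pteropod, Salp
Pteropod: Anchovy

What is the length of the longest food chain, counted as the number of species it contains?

One longest chain: Phytoplankton → Salp → Lanternfish → Yellowfin Tuna.
It has 4 species and 3 links.

4 species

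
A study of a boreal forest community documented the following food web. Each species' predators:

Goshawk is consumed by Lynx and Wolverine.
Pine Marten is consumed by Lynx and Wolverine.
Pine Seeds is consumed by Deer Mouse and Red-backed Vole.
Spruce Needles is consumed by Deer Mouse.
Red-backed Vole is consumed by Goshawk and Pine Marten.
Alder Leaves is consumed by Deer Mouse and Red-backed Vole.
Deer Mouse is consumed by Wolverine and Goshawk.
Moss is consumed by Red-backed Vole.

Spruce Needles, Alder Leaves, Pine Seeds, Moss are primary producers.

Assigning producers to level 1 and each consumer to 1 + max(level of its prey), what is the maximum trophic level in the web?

Producers (level 1): Spruce Needles, Alder Leaves, Pine Seeds, Moss.
Alder Leaves → Red-backed Vole → Pine Marten → Wolverine gives Wolverine level 4.
No species has a prey at level 4, so no species reaches level 5.

4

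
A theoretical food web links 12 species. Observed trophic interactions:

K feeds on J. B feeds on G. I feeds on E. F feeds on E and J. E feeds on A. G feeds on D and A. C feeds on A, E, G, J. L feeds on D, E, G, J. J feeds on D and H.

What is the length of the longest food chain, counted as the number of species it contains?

3 species

One longest chain: H → J → L.
It has 3 species and 2 links.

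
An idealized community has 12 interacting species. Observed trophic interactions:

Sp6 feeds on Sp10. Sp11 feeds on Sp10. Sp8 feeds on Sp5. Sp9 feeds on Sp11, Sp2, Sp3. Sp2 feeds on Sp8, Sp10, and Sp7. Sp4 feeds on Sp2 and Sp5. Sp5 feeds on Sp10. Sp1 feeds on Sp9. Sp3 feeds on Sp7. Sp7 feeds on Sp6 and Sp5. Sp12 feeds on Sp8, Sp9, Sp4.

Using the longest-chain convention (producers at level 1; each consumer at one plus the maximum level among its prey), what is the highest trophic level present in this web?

Producers (level 1): Sp10.
Sp10 → Sp5 → Sp7 → Sp2 → Sp4 → Sp12 gives Sp12 level 6.
No species has a prey at level 6, so no species reaches level 7.

6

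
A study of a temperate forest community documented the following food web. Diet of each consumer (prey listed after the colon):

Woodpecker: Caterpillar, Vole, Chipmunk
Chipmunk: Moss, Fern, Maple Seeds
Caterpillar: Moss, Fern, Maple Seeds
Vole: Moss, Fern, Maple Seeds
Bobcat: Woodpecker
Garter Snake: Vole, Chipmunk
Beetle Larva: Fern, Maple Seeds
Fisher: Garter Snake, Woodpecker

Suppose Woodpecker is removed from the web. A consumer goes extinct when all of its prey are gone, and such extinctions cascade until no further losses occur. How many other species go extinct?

1

Remove Woodpecker.
Round 1: Bobcat (all prey gone) → extinct.
No further losses. Total secondary extinctions: 1.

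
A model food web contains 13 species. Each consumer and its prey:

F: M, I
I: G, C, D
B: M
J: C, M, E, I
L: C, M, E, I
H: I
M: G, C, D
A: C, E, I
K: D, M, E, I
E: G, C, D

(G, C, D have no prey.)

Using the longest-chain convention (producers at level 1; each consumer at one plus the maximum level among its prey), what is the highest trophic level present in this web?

Producers (level 1): G, C, D.
G → M → J gives J level 3.
No species has a prey at level 3, so no species reaches level 4.

3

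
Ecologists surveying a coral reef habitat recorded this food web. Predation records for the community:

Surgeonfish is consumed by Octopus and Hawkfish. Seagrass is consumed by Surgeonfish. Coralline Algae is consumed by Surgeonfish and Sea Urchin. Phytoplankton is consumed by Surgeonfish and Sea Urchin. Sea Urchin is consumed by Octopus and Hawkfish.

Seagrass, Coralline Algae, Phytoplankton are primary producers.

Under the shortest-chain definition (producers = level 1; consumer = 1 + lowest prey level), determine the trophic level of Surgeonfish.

Trophic level 2

Seagrass is a producer → level 1.
Surgeonfish eats Seagrass → level 2.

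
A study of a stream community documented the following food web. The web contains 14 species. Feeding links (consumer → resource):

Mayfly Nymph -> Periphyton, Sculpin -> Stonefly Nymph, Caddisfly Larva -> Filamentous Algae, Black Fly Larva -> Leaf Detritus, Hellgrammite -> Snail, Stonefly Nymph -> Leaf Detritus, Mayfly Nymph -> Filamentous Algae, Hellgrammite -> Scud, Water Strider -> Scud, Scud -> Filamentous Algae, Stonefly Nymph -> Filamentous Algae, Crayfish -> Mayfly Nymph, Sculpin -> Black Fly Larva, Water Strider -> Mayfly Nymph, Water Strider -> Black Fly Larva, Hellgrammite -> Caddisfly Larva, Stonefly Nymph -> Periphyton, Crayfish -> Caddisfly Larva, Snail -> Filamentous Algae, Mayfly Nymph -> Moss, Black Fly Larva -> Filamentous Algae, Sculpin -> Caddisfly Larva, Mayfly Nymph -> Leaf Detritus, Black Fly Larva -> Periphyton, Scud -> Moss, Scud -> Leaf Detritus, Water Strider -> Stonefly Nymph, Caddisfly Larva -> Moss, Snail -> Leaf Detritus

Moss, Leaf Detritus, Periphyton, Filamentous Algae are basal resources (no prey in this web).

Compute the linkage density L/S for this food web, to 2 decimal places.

L/S = 2.07

There are L = 29 links among S = 14 species.
L/S = 29/14 = 2.0714 ≈ 2.07.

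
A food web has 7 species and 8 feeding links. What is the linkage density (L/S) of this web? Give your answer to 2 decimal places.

There are L = 8 links among S = 7 species.
L/S = 8/7 = 1.1429 ≈ 1.14.

L/S = 1.14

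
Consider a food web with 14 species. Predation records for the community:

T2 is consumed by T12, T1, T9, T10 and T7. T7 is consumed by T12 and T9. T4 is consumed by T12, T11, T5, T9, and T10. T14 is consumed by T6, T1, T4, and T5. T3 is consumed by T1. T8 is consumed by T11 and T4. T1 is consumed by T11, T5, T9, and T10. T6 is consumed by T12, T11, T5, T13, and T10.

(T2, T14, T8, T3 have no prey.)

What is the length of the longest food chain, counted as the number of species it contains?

3 species

One longest chain: T14 → T4 → T10.
It has 3 species and 2 links.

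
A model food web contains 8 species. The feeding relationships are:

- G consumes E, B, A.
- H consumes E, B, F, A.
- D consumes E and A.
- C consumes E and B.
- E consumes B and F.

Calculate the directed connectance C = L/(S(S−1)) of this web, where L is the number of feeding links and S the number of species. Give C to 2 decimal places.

C = 0.23

The web has S = 8 species and L = 13 feeding links.
C = L / (S(S−1)) = 13 / 56 = 0.2321 ≈ 0.23.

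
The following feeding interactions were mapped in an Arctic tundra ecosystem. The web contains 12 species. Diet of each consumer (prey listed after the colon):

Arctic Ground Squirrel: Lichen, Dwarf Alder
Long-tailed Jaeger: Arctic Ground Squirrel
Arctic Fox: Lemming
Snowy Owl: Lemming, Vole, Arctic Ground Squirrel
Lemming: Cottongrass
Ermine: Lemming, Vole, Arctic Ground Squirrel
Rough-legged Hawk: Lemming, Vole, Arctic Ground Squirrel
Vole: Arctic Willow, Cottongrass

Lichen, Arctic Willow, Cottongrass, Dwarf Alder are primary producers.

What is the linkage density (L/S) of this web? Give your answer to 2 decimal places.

L/S = 1.33

There are L = 16 links among S = 12 species.
L/S = 16/12 = 1.3333 ≈ 1.33.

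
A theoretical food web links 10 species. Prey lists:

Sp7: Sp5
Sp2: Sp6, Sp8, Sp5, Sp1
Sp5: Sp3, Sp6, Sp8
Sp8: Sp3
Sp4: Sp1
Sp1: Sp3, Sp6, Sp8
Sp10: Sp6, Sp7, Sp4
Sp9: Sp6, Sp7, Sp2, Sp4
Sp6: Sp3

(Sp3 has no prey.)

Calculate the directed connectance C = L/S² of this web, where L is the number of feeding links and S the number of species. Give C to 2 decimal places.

C = 0.21

The web has S = 10 species and L = 21 feeding links.
C = L / S² = 21 / 100 = 0.2100 ≈ 0.21.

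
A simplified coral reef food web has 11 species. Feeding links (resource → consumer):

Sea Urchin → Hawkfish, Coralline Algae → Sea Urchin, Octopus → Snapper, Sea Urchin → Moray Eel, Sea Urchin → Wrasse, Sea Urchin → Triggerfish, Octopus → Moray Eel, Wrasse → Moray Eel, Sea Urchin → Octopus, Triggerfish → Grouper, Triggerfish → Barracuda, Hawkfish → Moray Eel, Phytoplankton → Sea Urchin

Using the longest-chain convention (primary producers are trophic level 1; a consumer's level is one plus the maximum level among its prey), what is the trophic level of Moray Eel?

Trophic level 4

Phytoplankton is a producer → level 1.
Sea Urchin eats Phytoplankton (level 1); other prey at levels: Coralline Algae 1 → level 2.
Octopus eats Sea Urchin → level 3.
Moray Eel eats Octopus (level 3); other prey at levels: Sea Urchin 2, Hawkfish 3, Wrasse 3 → level 4.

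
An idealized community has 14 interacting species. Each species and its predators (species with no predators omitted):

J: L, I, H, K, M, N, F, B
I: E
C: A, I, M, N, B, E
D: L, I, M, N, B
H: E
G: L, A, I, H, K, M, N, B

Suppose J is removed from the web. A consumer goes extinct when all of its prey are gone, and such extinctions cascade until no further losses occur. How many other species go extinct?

Remove J.
Round 1: F (all prey gone) → extinct.
No further losses. Total secondary extinctions: 1.

1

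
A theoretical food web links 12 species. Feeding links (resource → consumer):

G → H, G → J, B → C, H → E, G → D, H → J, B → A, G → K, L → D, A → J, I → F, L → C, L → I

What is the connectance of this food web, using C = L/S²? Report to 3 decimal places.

C = 0.090

The web has S = 12 species and L = 13 feeding links.
C = L / S² = 13 / 144 = 0.0903 ≈ 0.090.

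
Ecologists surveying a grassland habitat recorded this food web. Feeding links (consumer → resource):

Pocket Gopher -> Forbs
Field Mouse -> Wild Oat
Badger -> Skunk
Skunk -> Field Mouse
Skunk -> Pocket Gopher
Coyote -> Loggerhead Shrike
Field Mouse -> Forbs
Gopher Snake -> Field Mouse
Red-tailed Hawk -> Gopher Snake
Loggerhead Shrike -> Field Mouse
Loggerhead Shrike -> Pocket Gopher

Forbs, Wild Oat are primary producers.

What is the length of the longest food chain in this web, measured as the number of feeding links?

3 links

One longest chain: Forbs → Pocket Gopher → Loggerhead Shrike → Coyote.
It has 4 species and 3 links.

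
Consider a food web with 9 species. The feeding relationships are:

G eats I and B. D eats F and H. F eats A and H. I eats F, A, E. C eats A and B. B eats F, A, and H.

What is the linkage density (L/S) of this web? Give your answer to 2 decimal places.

L/S = 1.56

There are L = 14 links among S = 9 species.
L/S = 14/9 = 1.5556 ≈ 1.56.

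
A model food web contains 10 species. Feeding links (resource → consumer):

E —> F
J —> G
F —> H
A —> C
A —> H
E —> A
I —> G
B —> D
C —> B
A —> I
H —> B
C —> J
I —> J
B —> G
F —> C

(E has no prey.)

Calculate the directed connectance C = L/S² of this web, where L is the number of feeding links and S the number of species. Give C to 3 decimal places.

The web has S = 10 species and L = 15 feeding links.
C = L / S² = 15 / 100 = 0.1500 ≈ 0.150.

C = 0.150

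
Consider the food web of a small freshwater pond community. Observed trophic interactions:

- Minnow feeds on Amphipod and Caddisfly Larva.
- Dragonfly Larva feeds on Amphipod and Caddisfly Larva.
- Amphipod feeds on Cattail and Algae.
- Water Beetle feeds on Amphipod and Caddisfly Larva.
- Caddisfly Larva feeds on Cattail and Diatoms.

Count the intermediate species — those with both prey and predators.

Intermediate species (has both prey and predators): Amphipod, Caddisfly Larva.
Count: 2.

2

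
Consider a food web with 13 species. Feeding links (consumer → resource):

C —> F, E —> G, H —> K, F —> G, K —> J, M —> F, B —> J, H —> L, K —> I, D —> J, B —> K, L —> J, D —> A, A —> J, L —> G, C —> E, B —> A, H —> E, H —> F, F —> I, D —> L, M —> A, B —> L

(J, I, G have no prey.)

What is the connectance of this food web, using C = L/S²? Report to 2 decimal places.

C = 0.14

The web has S = 13 species and L = 23 feeding links.
C = L / S² = 23 / 169 = 0.1361 ≈ 0.14.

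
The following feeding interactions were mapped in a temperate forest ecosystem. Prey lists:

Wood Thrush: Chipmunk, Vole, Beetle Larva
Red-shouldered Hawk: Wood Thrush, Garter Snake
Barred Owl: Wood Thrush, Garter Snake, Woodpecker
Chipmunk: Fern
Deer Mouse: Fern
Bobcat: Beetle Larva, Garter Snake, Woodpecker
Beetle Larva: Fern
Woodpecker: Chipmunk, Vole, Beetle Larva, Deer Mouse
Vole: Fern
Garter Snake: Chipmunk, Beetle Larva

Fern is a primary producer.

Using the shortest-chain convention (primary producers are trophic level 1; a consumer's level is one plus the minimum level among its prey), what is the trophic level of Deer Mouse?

Trophic level 2

Fern is a producer → level 1.
Deer Mouse eats Fern → level 2.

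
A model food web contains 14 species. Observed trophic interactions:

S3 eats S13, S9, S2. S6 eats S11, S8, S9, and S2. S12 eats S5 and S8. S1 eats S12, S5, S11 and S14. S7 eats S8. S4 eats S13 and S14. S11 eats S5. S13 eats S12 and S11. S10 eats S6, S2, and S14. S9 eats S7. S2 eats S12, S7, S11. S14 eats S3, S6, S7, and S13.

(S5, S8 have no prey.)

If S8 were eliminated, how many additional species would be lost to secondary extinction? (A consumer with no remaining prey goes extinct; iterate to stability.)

2

Remove S8.
Round 1: S7 (all prey gone) → extinct.
Round 2: S9 (all prey gone) → extinct.
No further losses. Total secondary extinctions: 2.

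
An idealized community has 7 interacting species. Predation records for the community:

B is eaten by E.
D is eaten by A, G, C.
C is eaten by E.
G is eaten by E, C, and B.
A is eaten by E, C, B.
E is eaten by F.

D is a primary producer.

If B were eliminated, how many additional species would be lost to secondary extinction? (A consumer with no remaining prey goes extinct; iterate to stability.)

Remove B.
Every predator of it retains at least one other prey: E still has G, A, C.
No consumer loses all prey, so no secondary extinctions occur.

0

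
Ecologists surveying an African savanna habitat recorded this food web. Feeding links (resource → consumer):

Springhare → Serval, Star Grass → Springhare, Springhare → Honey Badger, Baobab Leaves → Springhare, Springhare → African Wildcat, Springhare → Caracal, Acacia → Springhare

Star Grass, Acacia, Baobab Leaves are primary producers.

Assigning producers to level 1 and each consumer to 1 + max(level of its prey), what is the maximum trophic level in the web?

3

Producers (level 1): Star Grass, Acacia, Baobab Leaves.
Star Grass → Springhare → African Wildcat gives African Wildcat level 3.
No species has a prey at level 3, so no species reaches level 4.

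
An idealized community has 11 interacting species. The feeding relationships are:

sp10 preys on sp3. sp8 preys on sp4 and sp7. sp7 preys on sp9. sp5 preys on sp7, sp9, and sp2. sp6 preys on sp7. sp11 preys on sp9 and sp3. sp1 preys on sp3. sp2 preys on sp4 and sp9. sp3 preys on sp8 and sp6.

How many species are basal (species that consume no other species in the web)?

Basal species (no prey listed): sp4, sp9.
Count: 2.

2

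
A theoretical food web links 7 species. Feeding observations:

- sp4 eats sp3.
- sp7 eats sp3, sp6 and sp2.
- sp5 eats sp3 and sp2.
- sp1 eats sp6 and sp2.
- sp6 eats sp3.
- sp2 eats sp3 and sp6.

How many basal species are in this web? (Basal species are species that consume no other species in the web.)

1

Basal species (no prey listed): sp3.
Count: 1.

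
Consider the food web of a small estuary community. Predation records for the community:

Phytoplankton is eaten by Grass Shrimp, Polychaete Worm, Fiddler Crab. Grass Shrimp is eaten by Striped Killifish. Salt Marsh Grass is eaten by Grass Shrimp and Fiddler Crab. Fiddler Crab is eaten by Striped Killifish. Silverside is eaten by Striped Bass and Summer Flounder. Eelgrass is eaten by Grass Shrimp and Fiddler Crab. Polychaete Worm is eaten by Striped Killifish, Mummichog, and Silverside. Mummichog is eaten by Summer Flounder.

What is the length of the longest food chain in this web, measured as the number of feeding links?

3 links

One longest chain: Phytoplankton → Polychaete Worm → Mummichog → Summer Flounder.
It has 4 species and 3 links.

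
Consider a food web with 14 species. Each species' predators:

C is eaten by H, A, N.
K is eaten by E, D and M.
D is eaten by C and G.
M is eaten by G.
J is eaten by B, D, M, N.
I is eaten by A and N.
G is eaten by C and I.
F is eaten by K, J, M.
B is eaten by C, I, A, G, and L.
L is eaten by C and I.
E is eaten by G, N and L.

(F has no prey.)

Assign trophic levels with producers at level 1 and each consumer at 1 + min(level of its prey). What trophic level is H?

F is a producer → level 1.
M eats F → level 2.
G eats M → level 3.
C eats G → level 4.
H eats C → level 5.
No prey of H is below level 4, so 5 is the minimum.

Trophic level 5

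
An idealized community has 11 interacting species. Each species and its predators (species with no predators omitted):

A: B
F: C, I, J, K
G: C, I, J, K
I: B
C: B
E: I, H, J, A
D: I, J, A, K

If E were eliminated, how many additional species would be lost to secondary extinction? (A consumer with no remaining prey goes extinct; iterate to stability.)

1

Remove E.
Round 1: H (all prey gone) → extinct.
No further losses. Total secondary extinctions: 1.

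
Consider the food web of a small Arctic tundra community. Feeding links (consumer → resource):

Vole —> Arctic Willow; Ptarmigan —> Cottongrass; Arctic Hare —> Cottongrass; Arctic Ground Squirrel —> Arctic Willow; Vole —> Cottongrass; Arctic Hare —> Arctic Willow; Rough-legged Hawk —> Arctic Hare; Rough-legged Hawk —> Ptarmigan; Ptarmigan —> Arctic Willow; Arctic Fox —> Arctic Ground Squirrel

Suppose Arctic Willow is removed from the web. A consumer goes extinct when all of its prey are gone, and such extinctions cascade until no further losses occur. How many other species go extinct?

Remove Arctic Willow.
Round 1: Arctic Ground Squirrel (all prey gone) → extinct.
Round 2: Arctic Fox (all prey gone) → extinct.
No further losses. Total secondary extinctions: 2.

2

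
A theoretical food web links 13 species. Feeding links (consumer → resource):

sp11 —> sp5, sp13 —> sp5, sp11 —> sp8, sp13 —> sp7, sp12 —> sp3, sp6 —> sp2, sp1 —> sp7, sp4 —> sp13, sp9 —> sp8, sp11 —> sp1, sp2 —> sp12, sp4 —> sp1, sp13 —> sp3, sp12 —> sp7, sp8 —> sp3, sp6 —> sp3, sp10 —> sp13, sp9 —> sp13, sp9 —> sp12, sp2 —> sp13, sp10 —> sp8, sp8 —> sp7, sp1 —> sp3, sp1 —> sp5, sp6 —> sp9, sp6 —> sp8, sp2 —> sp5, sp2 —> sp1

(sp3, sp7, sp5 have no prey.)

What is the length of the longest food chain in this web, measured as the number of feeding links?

3 links

One longest chain: sp3 → sp12 → sp2 → sp6.
It has 4 species and 3 links.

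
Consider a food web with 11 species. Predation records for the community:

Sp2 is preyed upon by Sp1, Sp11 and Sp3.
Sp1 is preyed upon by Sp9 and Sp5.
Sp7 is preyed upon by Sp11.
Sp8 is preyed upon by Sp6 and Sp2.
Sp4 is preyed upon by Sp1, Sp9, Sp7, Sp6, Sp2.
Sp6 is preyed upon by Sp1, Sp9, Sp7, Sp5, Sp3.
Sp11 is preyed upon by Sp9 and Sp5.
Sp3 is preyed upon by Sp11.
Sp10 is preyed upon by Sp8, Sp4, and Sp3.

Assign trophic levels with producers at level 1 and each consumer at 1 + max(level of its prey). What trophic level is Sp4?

Trophic level 2

Sp10 is a producer → level 1.
Sp4 eats Sp10 → level 2.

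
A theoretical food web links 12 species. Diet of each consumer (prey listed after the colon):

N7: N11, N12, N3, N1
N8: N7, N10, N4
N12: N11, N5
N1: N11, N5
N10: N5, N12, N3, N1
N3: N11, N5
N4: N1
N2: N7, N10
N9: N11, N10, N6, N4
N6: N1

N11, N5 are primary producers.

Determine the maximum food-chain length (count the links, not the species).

3 links

One longest chain: N11 → N12 → N7 → N2.
It has 4 species and 3 links.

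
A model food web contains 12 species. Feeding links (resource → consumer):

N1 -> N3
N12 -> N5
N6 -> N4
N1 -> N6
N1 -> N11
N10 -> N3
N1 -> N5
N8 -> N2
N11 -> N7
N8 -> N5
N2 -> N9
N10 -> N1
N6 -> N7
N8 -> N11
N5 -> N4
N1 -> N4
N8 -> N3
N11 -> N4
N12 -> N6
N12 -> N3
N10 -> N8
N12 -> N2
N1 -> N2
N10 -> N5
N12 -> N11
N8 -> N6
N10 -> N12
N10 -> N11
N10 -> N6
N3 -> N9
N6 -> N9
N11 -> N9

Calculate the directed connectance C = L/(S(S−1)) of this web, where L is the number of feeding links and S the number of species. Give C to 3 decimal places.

C = 0.242

The web has S = 12 species and L = 32 feeding links.
C = L / (S(S−1)) = 32 / 132 = 0.2424 ≈ 0.242.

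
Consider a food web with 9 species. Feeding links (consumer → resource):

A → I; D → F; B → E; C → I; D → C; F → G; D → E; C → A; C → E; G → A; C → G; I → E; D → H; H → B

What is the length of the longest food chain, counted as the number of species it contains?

6 species

One longest chain: E → I → A → G → F → D.
It has 6 species and 5 links.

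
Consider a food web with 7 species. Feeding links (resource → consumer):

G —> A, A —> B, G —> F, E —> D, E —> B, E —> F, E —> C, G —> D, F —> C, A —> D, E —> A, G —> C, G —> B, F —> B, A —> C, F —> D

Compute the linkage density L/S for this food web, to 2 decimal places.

There are L = 16 links among S = 7 species.
L/S = 16/7 = 2.2857 ≈ 2.29.

L/S = 2.29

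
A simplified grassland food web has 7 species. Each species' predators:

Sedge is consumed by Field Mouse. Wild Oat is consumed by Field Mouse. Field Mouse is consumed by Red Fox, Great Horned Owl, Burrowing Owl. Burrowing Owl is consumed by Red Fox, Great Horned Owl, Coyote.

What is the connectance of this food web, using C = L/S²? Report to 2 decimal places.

C = 0.16

The web has S = 7 species and L = 8 feeding links.
C = L / S² = 8 / 49 = 0.1633 ≈ 0.16.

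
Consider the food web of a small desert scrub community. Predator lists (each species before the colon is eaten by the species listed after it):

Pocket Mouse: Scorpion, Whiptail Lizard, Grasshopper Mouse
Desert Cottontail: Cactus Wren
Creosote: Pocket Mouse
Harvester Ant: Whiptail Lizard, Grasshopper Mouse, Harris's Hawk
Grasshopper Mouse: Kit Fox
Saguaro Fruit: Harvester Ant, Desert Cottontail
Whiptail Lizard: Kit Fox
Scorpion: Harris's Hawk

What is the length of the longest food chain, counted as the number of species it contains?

4 species

One longest chain: Creosote → Pocket Mouse → Scorpion → Harris's Hawk.
It has 4 species and 3 links.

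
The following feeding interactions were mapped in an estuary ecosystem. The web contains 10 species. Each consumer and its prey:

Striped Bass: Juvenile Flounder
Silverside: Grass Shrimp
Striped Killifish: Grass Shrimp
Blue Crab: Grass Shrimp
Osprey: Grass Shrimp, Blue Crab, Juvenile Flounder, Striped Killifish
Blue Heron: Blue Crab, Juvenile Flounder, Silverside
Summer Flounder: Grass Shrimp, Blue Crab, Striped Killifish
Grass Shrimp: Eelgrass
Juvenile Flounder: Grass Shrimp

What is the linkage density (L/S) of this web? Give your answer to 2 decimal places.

There are L = 16 links among S = 10 species.
L/S = 16/10 = 1.6000 ≈ 1.60.

L/S = 1.60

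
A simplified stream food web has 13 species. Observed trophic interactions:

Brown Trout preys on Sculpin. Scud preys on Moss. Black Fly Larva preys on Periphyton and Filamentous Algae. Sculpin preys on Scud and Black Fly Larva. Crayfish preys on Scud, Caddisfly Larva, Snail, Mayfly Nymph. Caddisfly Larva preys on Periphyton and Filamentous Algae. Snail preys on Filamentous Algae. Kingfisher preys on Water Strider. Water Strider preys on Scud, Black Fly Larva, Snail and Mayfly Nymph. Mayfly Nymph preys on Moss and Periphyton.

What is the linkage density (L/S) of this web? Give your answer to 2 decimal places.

There are L = 20 links among S = 13 species.
L/S = 20/13 = 1.5385 ≈ 1.54.

L/S = 1.54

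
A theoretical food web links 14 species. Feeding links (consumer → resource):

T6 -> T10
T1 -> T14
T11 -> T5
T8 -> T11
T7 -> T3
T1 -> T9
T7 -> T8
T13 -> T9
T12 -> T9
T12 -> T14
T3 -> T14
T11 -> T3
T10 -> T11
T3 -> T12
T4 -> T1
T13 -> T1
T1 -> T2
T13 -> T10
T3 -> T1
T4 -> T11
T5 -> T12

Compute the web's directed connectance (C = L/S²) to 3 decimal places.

C = 0.107

The web has S = 14 species and L = 21 feeding links.
C = L / S² = 21 / 196 = 0.1071 ≈ 0.107.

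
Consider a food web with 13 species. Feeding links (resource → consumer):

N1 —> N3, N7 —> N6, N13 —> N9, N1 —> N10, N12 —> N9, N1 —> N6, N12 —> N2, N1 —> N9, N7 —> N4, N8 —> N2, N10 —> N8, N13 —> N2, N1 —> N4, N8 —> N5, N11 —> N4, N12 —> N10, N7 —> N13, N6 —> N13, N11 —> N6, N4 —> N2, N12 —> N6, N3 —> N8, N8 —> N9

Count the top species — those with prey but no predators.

Top species (has prey, but nothing eats it): N5, N9, N2.
Count: 3.

3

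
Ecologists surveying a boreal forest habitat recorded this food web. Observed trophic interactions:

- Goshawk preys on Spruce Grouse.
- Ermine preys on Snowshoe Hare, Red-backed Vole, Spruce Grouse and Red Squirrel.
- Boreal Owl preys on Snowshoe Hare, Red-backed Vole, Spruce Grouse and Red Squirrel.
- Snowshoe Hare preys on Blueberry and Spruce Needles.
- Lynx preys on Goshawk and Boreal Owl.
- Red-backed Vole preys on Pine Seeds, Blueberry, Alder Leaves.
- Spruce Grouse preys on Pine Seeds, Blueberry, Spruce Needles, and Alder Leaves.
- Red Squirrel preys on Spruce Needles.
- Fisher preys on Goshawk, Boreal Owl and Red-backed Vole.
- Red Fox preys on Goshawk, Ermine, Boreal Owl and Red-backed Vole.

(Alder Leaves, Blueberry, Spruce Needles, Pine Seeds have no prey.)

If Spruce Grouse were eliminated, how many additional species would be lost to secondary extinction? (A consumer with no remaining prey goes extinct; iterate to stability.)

Remove Spruce Grouse.
Round 1: Goshawk (all prey gone) → extinct.
No further losses. Total secondary extinctions: 1.

1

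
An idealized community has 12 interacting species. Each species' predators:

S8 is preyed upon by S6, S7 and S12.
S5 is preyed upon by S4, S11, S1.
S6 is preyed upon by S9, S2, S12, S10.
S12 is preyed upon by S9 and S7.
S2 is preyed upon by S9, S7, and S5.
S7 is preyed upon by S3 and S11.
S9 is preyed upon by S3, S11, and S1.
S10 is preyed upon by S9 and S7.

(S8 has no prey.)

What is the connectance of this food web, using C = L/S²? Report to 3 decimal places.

The web has S = 12 species and L = 22 feeding links.
C = L / S² = 22 / 144 = 0.1528 ≈ 0.153.

C = 0.153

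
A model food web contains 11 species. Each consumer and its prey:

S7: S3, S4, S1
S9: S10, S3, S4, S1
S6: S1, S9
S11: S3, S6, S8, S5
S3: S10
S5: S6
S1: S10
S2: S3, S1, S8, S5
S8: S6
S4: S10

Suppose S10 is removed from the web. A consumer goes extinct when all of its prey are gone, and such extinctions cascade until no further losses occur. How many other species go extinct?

10

Remove S10.
Round 1: S3 (all prey gone), S4 (all prey gone), S1 (all prey gone) → extinct.
Round 2: S9 (all prey gone), S7 (all prey gone) → extinct.
Round 3: S6 (all prey gone) → extinct.
Round 4: S8 (all prey gone), S5 (all prey gone) → extinct.
Round 5: S11 (all prey gone), S2 (all prey gone) → extinct.
No further losses. Total secondary extinctions: 10.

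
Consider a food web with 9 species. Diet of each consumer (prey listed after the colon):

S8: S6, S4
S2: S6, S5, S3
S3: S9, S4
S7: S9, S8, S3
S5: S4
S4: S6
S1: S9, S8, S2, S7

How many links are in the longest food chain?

4 links

One longest chain: S6 → S4 → S5 → S2 → S1.
It has 5 species and 4 links.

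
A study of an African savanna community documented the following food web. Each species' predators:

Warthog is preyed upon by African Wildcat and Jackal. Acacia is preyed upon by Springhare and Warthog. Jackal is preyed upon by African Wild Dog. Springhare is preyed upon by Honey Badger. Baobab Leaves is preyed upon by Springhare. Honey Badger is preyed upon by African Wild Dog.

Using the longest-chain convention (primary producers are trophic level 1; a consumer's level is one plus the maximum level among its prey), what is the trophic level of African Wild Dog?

Acacia is a producer → level 1.
Springhare eats Acacia (level 1); other prey at levels: Baobab Leaves 1 → level 2.
Honey Badger eats Springhare → level 3.
African Wild Dog eats Honey Badger (level 3); other prey at levels: Jackal 3 → level 4.

Trophic level 4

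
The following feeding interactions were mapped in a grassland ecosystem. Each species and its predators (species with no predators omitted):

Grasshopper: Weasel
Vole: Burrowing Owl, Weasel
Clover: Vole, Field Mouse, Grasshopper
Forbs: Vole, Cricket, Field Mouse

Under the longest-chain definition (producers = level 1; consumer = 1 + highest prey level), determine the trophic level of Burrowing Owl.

Trophic level 3

Forbs is a producer → level 1.
Vole eats Forbs (level 1); other prey at levels: Clover 1 → level 2.
Burrowing Owl eats Vole → level 3.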